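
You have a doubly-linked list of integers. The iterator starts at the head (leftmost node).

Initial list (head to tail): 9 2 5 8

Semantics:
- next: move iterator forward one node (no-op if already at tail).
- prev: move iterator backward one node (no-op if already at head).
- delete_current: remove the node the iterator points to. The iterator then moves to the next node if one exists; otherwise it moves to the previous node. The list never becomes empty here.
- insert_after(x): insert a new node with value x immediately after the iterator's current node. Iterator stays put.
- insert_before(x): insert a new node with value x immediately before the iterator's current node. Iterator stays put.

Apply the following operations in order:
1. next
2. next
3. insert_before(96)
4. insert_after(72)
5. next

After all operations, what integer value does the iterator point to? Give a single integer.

Answer: 72

Derivation:
After 1 (next): list=[9, 2, 5, 8] cursor@2
After 2 (next): list=[9, 2, 5, 8] cursor@5
After 3 (insert_before(96)): list=[9, 2, 96, 5, 8] cursor@5
After 4 (insert_after(72)): list=[9, 2, 96, 5, 72, 8] cursor@5
After 5 (next): list=[9, 2, 96, 5, 72, 8] cursor@72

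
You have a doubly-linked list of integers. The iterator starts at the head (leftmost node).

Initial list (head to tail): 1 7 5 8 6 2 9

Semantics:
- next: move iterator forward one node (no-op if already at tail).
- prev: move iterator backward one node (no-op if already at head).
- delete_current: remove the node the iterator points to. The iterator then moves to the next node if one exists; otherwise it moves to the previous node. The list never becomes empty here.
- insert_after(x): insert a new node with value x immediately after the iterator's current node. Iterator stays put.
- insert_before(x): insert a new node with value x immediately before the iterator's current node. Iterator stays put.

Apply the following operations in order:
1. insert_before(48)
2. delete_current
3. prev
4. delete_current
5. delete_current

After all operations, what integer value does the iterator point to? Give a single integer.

After 1 (insert_before(48)): list=[48, 1, 7, 5, 8, 6, 2, 9] cursor@1
After 2 (delete_current): list=[48, 7, 5, 8, 6, 2, 9] cursor@7
After 3 (prev): list=[48, 7, 5, 8, 6, 2, 9] cursor@48
After 4 (delete_current): list=[7, 5, 8, 6, 2, 9] cursor@7
After 5 (delete_current): list=[5, 8, 6, 2, 9] cursor@5

Answer: 5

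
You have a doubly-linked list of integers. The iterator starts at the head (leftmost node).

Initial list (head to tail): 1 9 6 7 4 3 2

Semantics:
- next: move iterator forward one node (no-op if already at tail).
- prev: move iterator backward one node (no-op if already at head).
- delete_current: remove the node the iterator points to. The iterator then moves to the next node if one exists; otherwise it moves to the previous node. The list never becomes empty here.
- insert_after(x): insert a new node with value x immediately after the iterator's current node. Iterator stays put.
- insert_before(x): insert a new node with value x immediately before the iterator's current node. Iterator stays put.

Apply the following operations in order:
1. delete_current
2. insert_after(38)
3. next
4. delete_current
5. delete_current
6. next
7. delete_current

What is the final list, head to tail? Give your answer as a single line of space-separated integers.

Answer: 9 7 3 2

Derivation:
After 1 (delete_current): list=[9, 6, 7, 4, 3, 2] cursor@9
After 2 (insert_after(38)): list=[9, 38, 6, 7, 4, 3, 2] cursor@9
After 3 (next): list=[9, 38, 6, 7, 4, 3, 2] cursor@38
After 4 (delete_current): list=[9, 6, 7, 4, 3, 2] cursor@6
After 5 (delete_current): list=[9, 7, 4, 3, 2] cursor@7
After 6 (next): list=[9, 7, 4, 3, 2] cursor@4
After 7 (delete_current): list=[9, 7, 3, 2] cursor@3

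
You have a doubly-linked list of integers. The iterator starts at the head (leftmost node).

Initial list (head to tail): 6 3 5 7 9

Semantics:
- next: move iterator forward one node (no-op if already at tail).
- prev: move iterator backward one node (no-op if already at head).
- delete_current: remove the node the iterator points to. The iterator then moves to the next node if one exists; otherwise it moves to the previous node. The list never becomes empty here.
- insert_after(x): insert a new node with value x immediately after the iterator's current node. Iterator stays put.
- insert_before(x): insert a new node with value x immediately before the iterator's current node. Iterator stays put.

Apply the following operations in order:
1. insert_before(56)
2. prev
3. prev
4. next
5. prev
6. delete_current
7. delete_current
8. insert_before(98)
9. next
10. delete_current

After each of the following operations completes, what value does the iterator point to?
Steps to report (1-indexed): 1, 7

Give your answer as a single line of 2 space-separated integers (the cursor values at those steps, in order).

Answer: 6 3

Derivation:
After 1 (insert_before(56)): list=[56, 6, 3, 5, 7, 9] cursor@6
After 2 (prev): list=[56, 6, 3, 5, 7, 9] cursor@56
After 3 (prev): list=[56, 6, 3, 5, 7, 9] cursor@56
After 4 (next): list=[56, 6, 3, 5, 7, 9] cursor@6
After 5 (prev): list=[56, 6, 3, 5, 7, 9] cursor@56
After 6 (delete_current): list=[6, 3, 5, 7, 9] cursor@6
After 7 (delete_current): list=[3, 5, 7, 9] cursor@3
After 8 (insert_before(98)): list=[98, 3, 5, 7, 9] cursor@3
After 9 (next): list=[98, 3, 5, 7, 9] cursor@5
After 10 (delete_current): list=[98, 3, 7, 9] cursor@7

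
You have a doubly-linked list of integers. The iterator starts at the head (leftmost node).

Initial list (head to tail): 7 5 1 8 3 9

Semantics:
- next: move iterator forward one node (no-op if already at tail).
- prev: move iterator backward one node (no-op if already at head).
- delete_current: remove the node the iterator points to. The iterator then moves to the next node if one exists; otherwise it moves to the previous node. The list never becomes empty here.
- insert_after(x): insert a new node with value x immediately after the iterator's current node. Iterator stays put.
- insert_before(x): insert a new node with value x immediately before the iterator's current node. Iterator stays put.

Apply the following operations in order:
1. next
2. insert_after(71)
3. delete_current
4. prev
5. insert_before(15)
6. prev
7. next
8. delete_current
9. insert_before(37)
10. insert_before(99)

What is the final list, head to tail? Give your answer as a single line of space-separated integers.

Answer: 15 37 99 71 1 8 3 9

Derivation:
After 1 (next): list=[7, 5, 1, 8, 3, 9] cursor@5
After 2 (insert_after(71)): list=[7, 5, 71, 1, 8, 3, 9] cursor@5
After 3 (delete_current): list=[7, 71, 1, 8, 3, 9] cursor@71
After 4 (prev): list=[7, 71, 1, 8, 3, 9] cursor@7
After 5 (insert_before(15)): list=[15, 7, 71, 1, 8, 3, 9] cursor@7
After 6 (prev): list=[15, 7, 71, 1, 8, 3, 9] cursor@15
After 7 (next): list=[15, 7, 71, 1, 8, 3, 9] cursor@7
After 8 (delete_current): list=[15, 71, 1, 8, 3, 9] cursor@71
After 9 (insert_before(37)): list=[15, 37, 71, 1, 8, 3, 9] cursor@71
After 10 (insert_before(99)): list=[15, 37, 99, 71, 1, 8, 3, 9] cursor@71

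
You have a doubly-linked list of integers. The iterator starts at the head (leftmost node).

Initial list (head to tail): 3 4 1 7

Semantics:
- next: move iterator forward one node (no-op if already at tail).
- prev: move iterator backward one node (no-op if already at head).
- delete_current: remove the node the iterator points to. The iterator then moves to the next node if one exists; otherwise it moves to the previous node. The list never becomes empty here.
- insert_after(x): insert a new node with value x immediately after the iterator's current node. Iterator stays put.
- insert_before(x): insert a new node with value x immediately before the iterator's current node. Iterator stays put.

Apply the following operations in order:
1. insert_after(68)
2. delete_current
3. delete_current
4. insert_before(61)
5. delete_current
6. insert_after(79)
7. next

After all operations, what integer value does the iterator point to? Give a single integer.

Answer: 79

Derivation:
After 1 (insert_after(68)): list=[3, 68, 4, 1, 7] cursor@3
After 2 (delete_current): list=[68, 4, 1, 7] cursor@68
After 3 (delete_current): list=[4, 1, 7] cursor@4
After 4 (insert_before(61)): list=[61, 4, 1, 7] cursor@4
After 5 (delete_current): list=[61, 1, 7] cursor@1
After 6 (insert_after(79)): list=[61, 1, 79, 7] cursor@1
After 7 (next): list=[61, 1, 79, 7] cursor@79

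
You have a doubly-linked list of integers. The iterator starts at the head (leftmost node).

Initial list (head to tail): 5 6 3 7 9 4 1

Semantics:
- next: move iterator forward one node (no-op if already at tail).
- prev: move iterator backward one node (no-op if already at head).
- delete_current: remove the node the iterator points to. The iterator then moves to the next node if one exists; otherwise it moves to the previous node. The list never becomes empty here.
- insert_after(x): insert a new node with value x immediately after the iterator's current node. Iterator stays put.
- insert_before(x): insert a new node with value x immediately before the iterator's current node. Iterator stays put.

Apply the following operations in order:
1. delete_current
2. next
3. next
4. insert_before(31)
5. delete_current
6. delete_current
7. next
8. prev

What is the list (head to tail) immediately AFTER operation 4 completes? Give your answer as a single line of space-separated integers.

After 1 (delete_current): list=[6, 3, 7, 9, 4, 1] cursor@6
After 2 (next): list=[6, 3, 7, 9, 4, 1] cursor@3
After 3 (next): list=[6, 3, 7, 9, 4, 1] cursor@7
After 4 (insert_before(31)): list=[6, 3, 31, 7, 9, 4, 1] cursor@7

Answer: 6 3 31 7 9 4 1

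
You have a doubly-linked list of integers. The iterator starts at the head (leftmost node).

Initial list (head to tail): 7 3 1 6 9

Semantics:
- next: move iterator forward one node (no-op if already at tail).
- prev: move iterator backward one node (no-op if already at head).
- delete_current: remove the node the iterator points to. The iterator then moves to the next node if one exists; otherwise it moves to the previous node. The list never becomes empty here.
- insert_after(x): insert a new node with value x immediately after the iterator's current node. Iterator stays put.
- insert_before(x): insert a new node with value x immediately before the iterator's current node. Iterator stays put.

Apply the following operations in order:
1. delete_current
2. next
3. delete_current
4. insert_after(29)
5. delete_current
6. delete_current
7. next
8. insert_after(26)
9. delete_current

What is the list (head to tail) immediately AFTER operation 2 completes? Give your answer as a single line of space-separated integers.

After 1 (delete_current): list=[3, 1, 6, 9] cursor@3
After 2 (next): list=[3, 1, 6, 9] cursor@1

Answer: 3 1 6 9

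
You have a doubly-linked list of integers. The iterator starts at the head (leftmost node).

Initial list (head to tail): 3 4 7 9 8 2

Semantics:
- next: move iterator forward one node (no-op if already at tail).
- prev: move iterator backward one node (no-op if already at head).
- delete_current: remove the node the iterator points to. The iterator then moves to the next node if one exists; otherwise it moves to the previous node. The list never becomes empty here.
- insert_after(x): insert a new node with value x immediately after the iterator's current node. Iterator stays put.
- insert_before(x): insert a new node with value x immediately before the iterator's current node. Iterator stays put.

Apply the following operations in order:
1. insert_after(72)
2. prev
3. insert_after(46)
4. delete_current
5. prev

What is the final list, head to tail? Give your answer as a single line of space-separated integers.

Answer: 46 72 4 7 9 8 2

Derivation:
After 1 (insert_after(72)): list=[3, 72, 4, 7, 9, 8, 2] cursor@3
After 2 (prev): list=[3, 72, 4, 7, 9, 8, 2] cursor@3
After 3 (insert_after(46)): list=[3, 46, 72, 4, 7, 9, 8, 2] cursor@3
After 4 (delete_current): list=[46, 72, 4, 7, 9, 8, 2] cursor@46
After 5 (prev): list=[46, 72, 4, 7, 9, 8, 2] cursor@46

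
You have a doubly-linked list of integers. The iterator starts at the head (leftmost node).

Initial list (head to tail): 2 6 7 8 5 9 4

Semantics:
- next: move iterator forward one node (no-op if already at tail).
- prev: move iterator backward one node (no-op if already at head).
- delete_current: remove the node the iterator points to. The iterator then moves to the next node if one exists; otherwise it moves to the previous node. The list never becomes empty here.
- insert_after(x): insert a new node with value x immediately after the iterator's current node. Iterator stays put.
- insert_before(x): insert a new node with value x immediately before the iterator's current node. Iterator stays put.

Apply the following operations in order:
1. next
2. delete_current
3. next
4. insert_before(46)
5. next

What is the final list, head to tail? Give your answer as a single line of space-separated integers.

Answer: 2 7 46 8 5 9 4

Derivation:
After 1 (next): list=[2, 6, 7, 8, 5, 9, 4] cursor@6
After 2 (delete_current): list=[2, 7, 8, 5, 9, 4] cursor@7
After 3 (next): list=[2, 7, 8, 5, 9, 4] cursor@8
After 4 (insert_before(46)): list=[2, 7, 46, 8, 5, 9, 4] cursor@8
After 5 (next): list=[2, 7, 46, 8, 5, 9, 4] cursor@5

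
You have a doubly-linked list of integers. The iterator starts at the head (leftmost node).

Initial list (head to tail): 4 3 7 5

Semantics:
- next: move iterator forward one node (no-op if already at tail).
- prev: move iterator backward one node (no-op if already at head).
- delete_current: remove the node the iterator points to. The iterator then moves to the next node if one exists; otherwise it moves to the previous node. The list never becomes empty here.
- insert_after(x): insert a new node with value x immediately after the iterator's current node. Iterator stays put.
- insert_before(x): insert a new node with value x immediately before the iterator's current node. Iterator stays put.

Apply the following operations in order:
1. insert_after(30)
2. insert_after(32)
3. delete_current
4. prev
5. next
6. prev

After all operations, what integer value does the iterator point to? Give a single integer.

After 1 (insert_after(30)): list=[4, 30, 3, 7, 5] cursor@4
After 2 (insert_after(32)): list=[4, 32, 30, 3, 7, 5] cursor@4
After 3 (delete_current): list=[32, 30, 3, 7, 5] cursor@32
After 4 (prev): list=[32, 30, 3, 7, 5] cursor@32
After 5 (next): list=[32, 30, 3, 7, 5] cursor@30
After 6 (prev): list=[32, 30, 3, 7, 5] cursor@32

Answer: 32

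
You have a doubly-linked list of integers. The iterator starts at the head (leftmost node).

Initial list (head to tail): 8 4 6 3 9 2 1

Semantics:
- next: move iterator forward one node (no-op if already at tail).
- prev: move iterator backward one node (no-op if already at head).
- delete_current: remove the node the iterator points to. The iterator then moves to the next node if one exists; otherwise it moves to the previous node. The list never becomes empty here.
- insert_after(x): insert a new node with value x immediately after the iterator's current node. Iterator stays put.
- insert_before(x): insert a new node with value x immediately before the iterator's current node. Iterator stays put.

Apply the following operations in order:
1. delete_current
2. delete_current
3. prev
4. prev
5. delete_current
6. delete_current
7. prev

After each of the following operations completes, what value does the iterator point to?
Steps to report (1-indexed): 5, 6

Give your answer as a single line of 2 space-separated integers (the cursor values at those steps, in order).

Answer: 3 9

Derivation:
After 1 (delete_current): list=[4, 6, 3, 9, 2, 1] cursor@4
After 2 (delete_current): list=[6, 3, 9, 2, 1] cursor@6
After 3 (prev): list=[6, 3, 9, 2, 1] cursor@6
After 4 (prev): list=[6, 3, 9, 2, 1] cursor@6
After 5 (delete_current): list=[3, 9, 2, 1] cursor@3
After 6 (delete_current): list=[9, 2, 1] cursor@9
After 7 (prev): list=[9, 2, 1] cursor@9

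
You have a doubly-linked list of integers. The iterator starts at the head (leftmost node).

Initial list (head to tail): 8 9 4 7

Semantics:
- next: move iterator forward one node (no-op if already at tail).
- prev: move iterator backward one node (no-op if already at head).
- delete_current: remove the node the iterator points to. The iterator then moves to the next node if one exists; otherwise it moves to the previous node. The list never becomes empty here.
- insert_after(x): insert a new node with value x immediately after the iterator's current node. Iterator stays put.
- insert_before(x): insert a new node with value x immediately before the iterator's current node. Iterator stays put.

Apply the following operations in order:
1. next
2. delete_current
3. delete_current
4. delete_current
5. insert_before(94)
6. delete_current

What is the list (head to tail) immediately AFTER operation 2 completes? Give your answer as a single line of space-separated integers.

After 1 (next): list=[8, 9, 4, 7] cursor@9
After 2 (delete_current): list=[8, 4, 7] cursor@4

Answer: 8 4 7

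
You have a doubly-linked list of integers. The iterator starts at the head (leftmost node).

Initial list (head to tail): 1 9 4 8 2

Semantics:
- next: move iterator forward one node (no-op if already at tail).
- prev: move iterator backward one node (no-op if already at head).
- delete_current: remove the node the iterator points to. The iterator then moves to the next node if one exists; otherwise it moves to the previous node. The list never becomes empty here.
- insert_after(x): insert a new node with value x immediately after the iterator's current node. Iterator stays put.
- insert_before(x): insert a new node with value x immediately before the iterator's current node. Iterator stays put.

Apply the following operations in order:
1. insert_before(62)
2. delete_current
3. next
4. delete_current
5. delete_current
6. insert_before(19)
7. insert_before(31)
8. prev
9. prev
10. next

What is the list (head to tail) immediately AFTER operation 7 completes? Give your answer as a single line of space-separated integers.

Answer: 62 9 19 31 2

Derivation:
After 1 (insert_before(62)): list=[62, 1, 9, 4, 8, 2] cursor@1
After 2 (delete_current): list=[62, 9, 4, 8, 2] cursor@9
After 3 (next): list=[62, 9, 4, 8, 2] cursor@4
After 4 (delete_current): list=[62, 9, 8, 2] cursor@8
After 5 (delete_current): list=[62, 9, 2] cursor@2
After 6 (insert_before(19)): list=[62, 9, 19, 2] cursor@2
After 7 (insert_before(31)): list=[62, 9, 19, 31, 2] cursor@2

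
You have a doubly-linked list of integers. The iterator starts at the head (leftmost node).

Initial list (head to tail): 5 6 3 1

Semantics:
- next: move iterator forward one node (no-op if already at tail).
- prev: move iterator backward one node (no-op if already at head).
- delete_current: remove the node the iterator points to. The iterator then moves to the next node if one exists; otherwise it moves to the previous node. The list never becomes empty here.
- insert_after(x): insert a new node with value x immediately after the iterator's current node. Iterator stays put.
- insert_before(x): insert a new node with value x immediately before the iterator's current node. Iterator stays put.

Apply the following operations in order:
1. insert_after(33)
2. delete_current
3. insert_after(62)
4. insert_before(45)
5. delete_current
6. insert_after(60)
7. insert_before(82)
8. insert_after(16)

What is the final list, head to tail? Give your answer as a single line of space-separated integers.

After 1 (insert_after(33)): list=[5, 33, 6, 3, 1] cursor@5
After 2 (delete_current): list=[33, 6, 3, 1] cursor@33
After 3 (insert_after(62)): list=[33, 62, 6, 3, 1] cursor@33
After 4 (insert_before(45)): list=[45, 33, 62, 6, 3, 1] cursor@33
After 5 (delete_current): list=[45, 62, 6, 3, 1] cursor@62
After 6 (insert_after(60)): list=[45, 62, 60, 6, 3, 1] cursor@62
After 7 (insert_before(82)): list=[45, 82, 62, 60, 6, 3, 1] cursor@62
After 8 (insert_after(16)): list=[45, 82, 62, 16, 60, 6, 3, 1] cursor@62

Answer: 45 82 62 16 60 6 3 1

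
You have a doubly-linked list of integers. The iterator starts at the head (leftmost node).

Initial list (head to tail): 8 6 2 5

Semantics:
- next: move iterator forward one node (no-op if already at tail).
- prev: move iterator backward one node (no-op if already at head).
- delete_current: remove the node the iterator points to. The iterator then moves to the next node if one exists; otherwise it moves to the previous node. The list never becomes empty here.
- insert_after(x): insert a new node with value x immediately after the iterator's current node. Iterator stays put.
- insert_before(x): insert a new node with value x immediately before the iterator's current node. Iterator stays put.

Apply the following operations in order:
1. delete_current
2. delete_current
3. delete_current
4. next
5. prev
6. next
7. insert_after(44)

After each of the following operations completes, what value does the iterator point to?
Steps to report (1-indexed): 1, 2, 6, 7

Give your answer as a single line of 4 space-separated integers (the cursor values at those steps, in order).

Answer: 6 2 5 5

Derivation:
After 1 (delete_current): list=[6, 2, 5] cursor@6
After 2 (delete_current): list=[2, 5] cursor@2
After 3 (delete_current): list=[5] cursor@5
After 4 (next): list=[5] cursor@5
After 5 (prev): list=[5] cursor@5
After 6 (next): list=[5] cursor@5
After 7 (insert_after(44)): list=[5, 44] cursor@5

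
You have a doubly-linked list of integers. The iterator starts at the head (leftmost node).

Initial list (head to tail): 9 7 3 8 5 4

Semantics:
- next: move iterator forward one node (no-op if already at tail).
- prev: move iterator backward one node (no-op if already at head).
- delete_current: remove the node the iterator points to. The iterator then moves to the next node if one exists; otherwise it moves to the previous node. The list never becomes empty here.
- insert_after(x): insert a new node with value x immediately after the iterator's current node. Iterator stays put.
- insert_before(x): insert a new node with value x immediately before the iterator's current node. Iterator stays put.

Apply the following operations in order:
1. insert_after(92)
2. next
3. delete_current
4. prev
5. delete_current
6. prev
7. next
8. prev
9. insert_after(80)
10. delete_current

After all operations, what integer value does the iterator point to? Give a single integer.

Answer: 80

Derivation:
After 1 (insert_after(92)): list=[9, 92, 7, 3, 8, 5, 4] cursor@9
After 2 (next): list=[9, 92, 7, 3, 8, 5, 4] cursor@92
After 3 (delete_current): list=[9, 7, 3, 8, 5, 4] cursor@7
After 4 (prev): list=[9, 7, 3, 8, 5, 4] cursor@9
After 5 (delete_current): list=[7, 3, 8, 5, 4] cursor@7
After 6 (prev): list=[7, 3, 8, 5, 4] cursor@7
After 7 (next): list=[7, 3, 8, 5, 4] cursor@3
After 8 (prev): list=[7, 3, 8, 5, 4] cursor@7
After 9 (insert_after(80)): list=[7, 80, 3, 8, 5, 4] cursor@7
After 10 (delete_current): list=[80, 3, 8, 5, 4] cursor@80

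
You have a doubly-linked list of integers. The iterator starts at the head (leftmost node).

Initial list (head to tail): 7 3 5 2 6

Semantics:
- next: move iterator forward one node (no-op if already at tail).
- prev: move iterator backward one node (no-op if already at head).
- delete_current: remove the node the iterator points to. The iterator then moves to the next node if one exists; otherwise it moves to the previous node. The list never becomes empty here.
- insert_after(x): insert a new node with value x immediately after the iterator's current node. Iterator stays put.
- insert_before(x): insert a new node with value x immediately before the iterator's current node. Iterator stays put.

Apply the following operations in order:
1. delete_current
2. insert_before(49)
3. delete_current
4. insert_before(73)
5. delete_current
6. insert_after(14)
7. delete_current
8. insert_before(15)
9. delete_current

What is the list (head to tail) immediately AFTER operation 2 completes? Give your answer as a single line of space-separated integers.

After 1 (delete_current): list=[3, 5, 2, 6] cursor@3
After 2 (insert_before(49)): list=[49, 3, 5, 2, 6] cursor@3

Answer: 49 3 5 2 6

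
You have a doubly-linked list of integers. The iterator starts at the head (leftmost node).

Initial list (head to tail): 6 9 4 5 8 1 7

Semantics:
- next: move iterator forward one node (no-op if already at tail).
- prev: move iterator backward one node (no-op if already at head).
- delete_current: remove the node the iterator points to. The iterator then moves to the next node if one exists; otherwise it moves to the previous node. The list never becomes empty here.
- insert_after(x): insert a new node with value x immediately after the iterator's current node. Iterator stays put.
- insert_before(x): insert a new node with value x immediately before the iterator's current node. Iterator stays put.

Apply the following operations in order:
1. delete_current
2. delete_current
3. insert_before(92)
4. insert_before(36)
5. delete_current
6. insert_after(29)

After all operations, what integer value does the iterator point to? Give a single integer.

Answer: 5

Derivation:
After 1 (delete_current): list=[9, 4, 5, 8, 1, 7] cursor@9
After 2 (delete_current): list=[4, 5, 8, 1, 7] cursor@4
After 3 (insert_before(92)): list=[92, 4, 5, 8, 1, 7] cursor@4
After 4 (insert_before(36)): list=[92, 36, 4, 5, 8, 1, 7] cursor@4
After 5 (delete_current): list=[92, 36, 5, 8, 1, 7] cursor@5
After 6 (insert_after(29)): list=[92, 36, 5, 29, 8, 1, 7] cursor@5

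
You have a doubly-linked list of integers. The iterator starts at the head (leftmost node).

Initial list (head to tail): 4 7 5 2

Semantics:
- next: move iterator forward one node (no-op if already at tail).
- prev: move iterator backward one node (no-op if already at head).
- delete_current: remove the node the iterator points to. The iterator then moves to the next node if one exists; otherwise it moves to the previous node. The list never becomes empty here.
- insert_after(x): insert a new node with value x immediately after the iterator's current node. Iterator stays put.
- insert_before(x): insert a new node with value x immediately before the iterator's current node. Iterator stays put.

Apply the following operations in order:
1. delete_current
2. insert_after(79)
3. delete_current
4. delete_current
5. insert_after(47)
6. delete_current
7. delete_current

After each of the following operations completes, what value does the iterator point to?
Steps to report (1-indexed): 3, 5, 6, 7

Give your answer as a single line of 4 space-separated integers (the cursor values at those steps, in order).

After 1 (delete_current): list=[7, 5, 2] cursor@7
After 2 (insert_after(79)): list=[7, 79, 5, 2] cursor@7
After 3 (delete_current): list=[79, 5, 2] cursor@79
After 4 (delete_current): list=[5, 2] cursor@5
After 5 (insert_after(47)): list=[5, 47, 2] cursor@5
After 6 (delete_current): list=[47, 2] cursor@47
After 7 (delete_current): list=[2] cursor@2

Answer: 79 5 47 2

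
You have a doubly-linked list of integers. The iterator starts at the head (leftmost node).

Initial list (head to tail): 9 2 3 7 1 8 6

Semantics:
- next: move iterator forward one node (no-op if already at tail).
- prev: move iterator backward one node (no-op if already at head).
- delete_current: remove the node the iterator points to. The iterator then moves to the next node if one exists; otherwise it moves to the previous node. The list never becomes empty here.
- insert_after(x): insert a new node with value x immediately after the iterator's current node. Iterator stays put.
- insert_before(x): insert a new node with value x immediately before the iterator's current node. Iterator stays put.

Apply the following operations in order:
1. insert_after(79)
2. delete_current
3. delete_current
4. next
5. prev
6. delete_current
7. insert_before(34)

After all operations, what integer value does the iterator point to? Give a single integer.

After 1 (insert_after(79)): list=[9, 79, 2, 3, 7, 1, 8, 6] cursor@9
After 2 (delete_current): list=[79, 2, 3, 7, 1, 8, 6] cursor@79
After 3 (delete_current): list=[2, 3, 7, 1, 8, 6] cursor@2
After 4 (next): list=[2, 3, 7, 1, 8, 6] cursor@3
After 5 (prev): list=[2, 3, 7, 1, 8, 6] cursor@2
After 6 (delete_current): list=[3, 7, 1, 8, 6] cursor@3
After 7 (insert_before(34)): list=[34, 3, 7, 1, 8, 6] cursor@3

Answer: 3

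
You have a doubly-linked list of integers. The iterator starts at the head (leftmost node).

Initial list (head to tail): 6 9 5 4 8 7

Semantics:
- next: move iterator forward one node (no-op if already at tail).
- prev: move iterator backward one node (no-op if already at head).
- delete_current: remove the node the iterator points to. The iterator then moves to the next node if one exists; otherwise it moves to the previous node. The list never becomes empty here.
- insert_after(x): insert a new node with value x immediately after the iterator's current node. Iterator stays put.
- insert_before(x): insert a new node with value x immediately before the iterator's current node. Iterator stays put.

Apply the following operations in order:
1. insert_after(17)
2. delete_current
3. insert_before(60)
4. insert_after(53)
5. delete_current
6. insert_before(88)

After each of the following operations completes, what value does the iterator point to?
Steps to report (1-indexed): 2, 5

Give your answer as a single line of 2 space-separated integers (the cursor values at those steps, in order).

Answer: 17 53

Derivation:
After 1 (insert_after(17)): list=[6, 17, 9, 5, 4, 8, 7] cursor@6
After 2 (delete_current): list=[17, 9, 5, 4, 8, 7] cursor@17
After 3 (insert_before(60)): list=[60, 17, 9, 5, 4, 8, 7] cursor@17
After 4 (insert_after(53)): list=[60, 17, 53, 9, 5, 4, 8, 7] cursor@17
After 5 (delete_current): list=[60, 53, 9, 5, 4, 8, 7] cursor@53
After 6 (insert_before(88)): list=[60, 88, 53, 9, 5, 4, 8, 7] cursor@53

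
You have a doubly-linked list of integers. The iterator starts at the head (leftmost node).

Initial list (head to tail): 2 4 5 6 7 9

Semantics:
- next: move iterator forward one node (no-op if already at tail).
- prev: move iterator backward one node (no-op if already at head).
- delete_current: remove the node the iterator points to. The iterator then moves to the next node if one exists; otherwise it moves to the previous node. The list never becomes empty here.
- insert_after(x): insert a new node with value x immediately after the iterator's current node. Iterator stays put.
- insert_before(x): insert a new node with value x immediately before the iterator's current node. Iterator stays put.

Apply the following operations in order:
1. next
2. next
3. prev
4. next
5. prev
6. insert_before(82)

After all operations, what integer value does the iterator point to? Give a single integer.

Answer: 4

Derivation:
After 1 (next): list=[2, 4, 5, 6, 7, 9] cursor@4
After 2 (next): list=[2, 4, 5, 6, 7, 9] cursor@5
After 3 (prev): list=[2, 4, 5, 6, 7, 9] cursor@4
After 4 (next): list=[2, 4, 5, 6, 7, 9] cursor@5
After 5 (prev): list=[2, 4, 5, 6, 7, 9] cursor@4
After 6 (insert_before(82)): list=[2, 82, 4, 5, 6, 7, 9] cursor@4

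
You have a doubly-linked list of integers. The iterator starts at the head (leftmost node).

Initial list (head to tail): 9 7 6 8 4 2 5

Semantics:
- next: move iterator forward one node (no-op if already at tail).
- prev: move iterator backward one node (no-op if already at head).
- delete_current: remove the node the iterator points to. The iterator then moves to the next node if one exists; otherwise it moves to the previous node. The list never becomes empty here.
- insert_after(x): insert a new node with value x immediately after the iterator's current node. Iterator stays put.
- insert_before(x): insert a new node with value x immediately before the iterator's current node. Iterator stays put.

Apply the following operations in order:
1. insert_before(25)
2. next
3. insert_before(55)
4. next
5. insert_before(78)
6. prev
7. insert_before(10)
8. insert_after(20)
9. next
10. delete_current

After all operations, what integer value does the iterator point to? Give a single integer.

After 1 (insert_before(25)): list=[25, 9, 7, 6, 8, 4, 2, 5] cursor@9
After 2 (next): list=[25, 9, 7, 6, 8, 4, 2, 5] cursor@7
After 3 (insert_before(55)): list=[25, 9, 55, 7, 6, 8, 4, 2, 5] cursor@7
After 4 (next): list=[25, 9, 55, 7, 6, 8, 4, 2, 5] cursor@6
After 5 (insert_before(78)): list=[25, 9, 55, 7, 78, 6, 8, 4, 2, 5] cursor@6
After 6 (prev): list=[25, 9, 55, 7, 78, 6, 8, 4, 2, 5] cursor@78
After 7 (insert_before(10)): list=[25, 9, 55, 7, 10, 78, 6, 8, 4, 2, 5] cursor@78
After 8 (insert_after(20)): list=[25, 9, 55, 7, 10, 78, 20, 6, 8, 4, 2, 5] cursor@78
After 9 (next): list=[25, 9, 55, 7, 10, 78, 20, 6, 8, 4, 2, 5] cursor@20
After 10 (delete_current): list=[25, 9, 55, 7, 10, 78, 6, 8, 4, 2, 5] cursor@6

Answer: 6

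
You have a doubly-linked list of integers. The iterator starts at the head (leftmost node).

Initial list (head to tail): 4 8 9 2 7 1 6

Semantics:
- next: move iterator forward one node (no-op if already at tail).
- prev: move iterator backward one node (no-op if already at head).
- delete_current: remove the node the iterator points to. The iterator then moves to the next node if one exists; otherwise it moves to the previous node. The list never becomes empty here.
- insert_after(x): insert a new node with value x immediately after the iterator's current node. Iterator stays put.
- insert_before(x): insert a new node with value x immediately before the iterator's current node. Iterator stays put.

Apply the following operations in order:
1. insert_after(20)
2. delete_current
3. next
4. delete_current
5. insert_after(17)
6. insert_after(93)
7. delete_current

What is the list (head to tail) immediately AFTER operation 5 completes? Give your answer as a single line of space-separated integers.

After 1 (insert_after(20)): list=[4, 20, 8, 9, 2, 7, 1, 6] cursor@4
After 2 (delete_current): list=[20, 8, 9, 2, 7, 1, 6] cursor@20
After 3 (next): list=[20, 8, 9, 2, 7, 1, 6] cursor@8
After 4 (delete_current): list=[20, 9, 2, 7, 1, 6] cursor@9
After 5 (insert_after(17)): list=[20, 9, 17, 2, 7, 1, 6] cursor@9

Answer: 20 9 17 2 7 1 6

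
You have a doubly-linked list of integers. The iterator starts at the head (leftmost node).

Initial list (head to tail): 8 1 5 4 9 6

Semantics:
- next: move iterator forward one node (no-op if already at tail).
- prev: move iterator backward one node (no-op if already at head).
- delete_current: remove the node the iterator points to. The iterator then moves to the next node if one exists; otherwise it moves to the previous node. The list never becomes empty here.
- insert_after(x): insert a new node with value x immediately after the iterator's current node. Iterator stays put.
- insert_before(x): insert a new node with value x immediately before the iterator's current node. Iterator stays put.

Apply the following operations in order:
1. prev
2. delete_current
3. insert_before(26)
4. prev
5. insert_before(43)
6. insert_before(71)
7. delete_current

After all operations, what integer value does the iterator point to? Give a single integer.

After 1 (prev): list=[8, 1, 5, 4, 9, 6] cursor@8
After 2 (delete_current): list=[1, 5, 4, 9, 6] cursor@1
After 3 (insert_before(26)): list=[26, 1, 5, 4, 9, 6] cursor@1
After 4 (prev): list=[26, 1, 5, 4, 9, 6] cursor@26
After 5 (insert_before(43)): list=[43, 26, 1, 5, 4, 9, 6] cursor@26
After 6 (insert_before(71)): list=[43, 71, 26, 1, 5, 4, 9, 6] cursor@26
After 7 (delete_current): list=[43, 71, 1, 5, 4, 9, 6] cursor@1

Answer: 1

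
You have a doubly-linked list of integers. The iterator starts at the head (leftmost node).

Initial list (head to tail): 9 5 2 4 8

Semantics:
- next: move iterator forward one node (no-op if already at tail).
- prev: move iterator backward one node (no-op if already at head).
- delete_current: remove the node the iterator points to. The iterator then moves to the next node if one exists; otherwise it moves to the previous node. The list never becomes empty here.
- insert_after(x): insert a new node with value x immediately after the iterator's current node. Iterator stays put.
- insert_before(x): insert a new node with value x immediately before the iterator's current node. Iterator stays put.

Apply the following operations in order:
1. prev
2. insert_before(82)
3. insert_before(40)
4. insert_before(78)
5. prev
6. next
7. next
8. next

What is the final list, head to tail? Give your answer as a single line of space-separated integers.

Answer: 82 40 78 9 5 2 4 8

Derivation:
After 1 (prev): list=[9, 5, 2, 4, 8] cursor@9
After 2 (insert_before(82)): list=[82, 9, 5, 2, 4, 8] cursor@9
After 3 (insert_before(40)): list=[82, 40, 9, 5, 2, 4, 8] cursor@9
After 4 (insert_before(78)): list=[82, 40, 78, 9, 5, 2, 4, 8] cursor@9
After 5 (prev): list=[82, 40, 78, 9, 5, 2, 4, 8] cursor@78
After 6 (next): list=[82, 40, 78, 9, 5, 2, 4, 8] cursor@9
After 7 (next): list=[82, 40, 78, 9, 5, 2, 4, 8] cursor@5
After 8 (next): list=[82, 40, 78, 9, 5, 2, 4, 8] cursor@2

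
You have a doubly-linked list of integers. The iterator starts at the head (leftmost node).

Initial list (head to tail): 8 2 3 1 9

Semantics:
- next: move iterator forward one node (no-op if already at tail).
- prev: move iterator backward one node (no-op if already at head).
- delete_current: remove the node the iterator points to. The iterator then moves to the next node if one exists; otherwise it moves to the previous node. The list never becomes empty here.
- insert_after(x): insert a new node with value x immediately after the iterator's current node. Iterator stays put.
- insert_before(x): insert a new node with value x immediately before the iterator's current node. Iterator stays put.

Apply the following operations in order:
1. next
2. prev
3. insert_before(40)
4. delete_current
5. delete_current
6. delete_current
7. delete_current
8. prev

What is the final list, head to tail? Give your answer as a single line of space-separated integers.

Answer: 40 9

Derivation:
After 1 (next): list=[8, 2, 3, 1, 9] cursor@2
After 2 (prev): list=[8, 2, 3, 1, 9] cursor@8
After 3 (insert_before(40)): list=[40, 8, 2, 3, 1, 9] cursor@8
After 4 (delete_current): list=[40, 2, 3, 1, 9] cursor@2
After 5 (delete_current): list=[40, 3, 1, 9] cursor@3
After 6 (delete_current): list=[40, 1, 9] cursor@1
After 7 (delete_current): list=[40, 9] cursor@9
After 8 (prev): list=[40, 9] cursor@40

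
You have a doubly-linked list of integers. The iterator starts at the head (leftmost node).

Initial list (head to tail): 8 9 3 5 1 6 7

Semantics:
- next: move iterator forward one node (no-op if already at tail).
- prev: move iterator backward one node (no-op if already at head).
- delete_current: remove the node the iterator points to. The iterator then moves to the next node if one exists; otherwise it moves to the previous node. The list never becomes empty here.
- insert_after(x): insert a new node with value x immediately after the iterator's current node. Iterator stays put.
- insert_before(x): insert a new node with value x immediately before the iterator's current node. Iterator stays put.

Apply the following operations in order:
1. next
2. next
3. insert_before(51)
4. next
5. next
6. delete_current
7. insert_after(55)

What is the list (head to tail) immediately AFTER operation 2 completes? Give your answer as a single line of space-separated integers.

After 1 (next): list=[8, 9, 3, 5, 1, 6, 7] cursor@9
After 2 (next): list=[8, 9, 3, 5, 1, 6, 7] cursor@3

Answer: 8 9 3 5 1 6 7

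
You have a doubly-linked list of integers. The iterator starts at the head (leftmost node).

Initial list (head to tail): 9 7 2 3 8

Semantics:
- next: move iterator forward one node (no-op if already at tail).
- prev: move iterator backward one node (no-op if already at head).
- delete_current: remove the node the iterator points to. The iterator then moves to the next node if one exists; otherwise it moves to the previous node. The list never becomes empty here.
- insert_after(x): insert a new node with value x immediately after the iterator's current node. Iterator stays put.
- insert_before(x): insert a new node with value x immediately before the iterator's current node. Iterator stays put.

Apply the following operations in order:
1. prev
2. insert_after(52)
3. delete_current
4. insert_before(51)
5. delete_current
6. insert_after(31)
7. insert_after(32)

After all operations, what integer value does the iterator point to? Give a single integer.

After 1 (prev): list=[9, 7, 2, 3, 8] cursor@9
After 2 (insert_after(52)): list=[9, 52, 7, 2, 3, 8] cursor@9
After 3 (delete_current): list=[52, 7, 2, 3, 8] cursor@52
After 4 (insert_before(51)): list=[51, 52, 7, 2, 3, 8] cursor@52
After 5 (delete_current): list=[51, 7, 2, 3, 8] cursor@7
After 6 (insert_after(31)): list=[51, 7, 31, 2, 3, 8] cursor@7
After 7 (insert_after(32)): list=[51, 7, 32, 31, 2, 3, 8] cursor@7

Answer: 7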